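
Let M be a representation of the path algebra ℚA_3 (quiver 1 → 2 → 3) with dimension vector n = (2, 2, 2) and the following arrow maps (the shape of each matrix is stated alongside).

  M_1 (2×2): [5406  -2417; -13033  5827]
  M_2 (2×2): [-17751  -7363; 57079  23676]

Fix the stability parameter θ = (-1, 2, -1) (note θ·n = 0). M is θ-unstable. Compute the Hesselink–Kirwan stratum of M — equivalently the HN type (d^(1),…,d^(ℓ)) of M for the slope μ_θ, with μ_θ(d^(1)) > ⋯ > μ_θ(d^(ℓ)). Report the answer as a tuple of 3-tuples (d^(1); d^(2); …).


Interval decomposition of M: I[1,3]^2.
HN type (ℓ=2): μ^(1)=1/2; μ^(2)=-1

((0, 2, 2); (2, 0, 0))


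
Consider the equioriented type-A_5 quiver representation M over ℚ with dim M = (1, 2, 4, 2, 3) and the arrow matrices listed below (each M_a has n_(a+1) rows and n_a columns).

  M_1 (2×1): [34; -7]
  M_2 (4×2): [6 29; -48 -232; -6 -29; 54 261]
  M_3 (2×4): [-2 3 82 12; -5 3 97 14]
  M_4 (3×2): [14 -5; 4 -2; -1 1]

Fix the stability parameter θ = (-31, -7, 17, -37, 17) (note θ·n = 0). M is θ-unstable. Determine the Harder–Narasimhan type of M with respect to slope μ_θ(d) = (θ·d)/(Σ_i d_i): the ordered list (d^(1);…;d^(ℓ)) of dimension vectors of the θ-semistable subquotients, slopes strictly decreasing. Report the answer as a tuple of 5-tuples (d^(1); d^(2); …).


Interval decomposition of M: I[1,3], I[2,2], I[3,3], I[3,5]^2, I[5,5].
HN type (ℓ=4): μ^(1)=17; μ^(2)=-7; μ^(3)=-10; μ^(4)=-31

((0, 0, 2, 0, 3); (0, 2, 0, 0, 0); (0, 0, 2, 2, 0); (1, 0, 0, 0, 0))


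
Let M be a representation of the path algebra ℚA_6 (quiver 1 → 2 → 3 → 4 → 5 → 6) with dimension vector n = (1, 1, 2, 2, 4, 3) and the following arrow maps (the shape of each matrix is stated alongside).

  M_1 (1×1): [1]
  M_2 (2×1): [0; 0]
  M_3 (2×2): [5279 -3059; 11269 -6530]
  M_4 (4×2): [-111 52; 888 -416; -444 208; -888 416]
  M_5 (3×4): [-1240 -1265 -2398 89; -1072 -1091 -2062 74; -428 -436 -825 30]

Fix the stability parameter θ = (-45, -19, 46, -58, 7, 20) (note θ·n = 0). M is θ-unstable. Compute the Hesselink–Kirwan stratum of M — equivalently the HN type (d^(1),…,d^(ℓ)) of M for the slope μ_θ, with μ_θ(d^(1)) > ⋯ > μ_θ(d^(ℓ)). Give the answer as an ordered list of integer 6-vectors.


Interval decomposition of M: I[1,2], I[3,4], I[3,5], I[5,6]^3.
HN type (ℓ=5): μ^(1)=20; μ^(2)=7; μ^(3)=-6; μ^(4)=-19; μ^(5)=-45

((0, 0, 0, 0, 0, 3); (0, 0, 0, 0, 4, 0); (0, 0, 2, 2, 0, 0); (0, 1, 0, 0, 0, 0); (1, 0, 0, 0, 0, 0))


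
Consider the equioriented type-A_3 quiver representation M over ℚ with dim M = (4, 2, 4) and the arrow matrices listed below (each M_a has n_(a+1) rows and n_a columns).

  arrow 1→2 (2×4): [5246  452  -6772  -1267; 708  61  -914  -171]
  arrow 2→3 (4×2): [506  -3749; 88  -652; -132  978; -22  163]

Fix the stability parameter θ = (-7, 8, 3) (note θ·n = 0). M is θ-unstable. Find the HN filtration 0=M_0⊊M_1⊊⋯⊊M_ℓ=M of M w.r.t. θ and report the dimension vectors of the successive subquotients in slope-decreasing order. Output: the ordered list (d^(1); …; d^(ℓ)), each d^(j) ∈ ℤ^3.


Interval decomposition of M: I[1,1]^2, I[1,2], I[1,3], I[3,3]^3.
HN type (ℓ=4): μ^(1)=8; μ^(2)=11/2; μ^(3)=3; μ^(4)=-7

((0, 1, 0); (0, 1, 1); (0, 0, 3); (4, 0, 0))


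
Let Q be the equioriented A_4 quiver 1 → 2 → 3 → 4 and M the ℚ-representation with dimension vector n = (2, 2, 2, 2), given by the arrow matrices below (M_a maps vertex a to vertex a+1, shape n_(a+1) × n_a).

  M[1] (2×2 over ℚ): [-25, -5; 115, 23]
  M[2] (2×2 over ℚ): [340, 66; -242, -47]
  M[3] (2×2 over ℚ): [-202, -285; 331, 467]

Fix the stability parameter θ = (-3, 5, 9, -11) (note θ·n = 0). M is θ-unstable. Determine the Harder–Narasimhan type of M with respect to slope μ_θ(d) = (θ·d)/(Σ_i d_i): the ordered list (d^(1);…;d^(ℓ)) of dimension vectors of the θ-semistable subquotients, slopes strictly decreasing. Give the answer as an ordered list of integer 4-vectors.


Interval decomposition of M: I[1,1], I[1,4], I[2,4].
HN type (ℓ=2): μ^(1)=1; μ^(2)=-3

((0, 2, 2, 2); (2, 0, 0, 0))


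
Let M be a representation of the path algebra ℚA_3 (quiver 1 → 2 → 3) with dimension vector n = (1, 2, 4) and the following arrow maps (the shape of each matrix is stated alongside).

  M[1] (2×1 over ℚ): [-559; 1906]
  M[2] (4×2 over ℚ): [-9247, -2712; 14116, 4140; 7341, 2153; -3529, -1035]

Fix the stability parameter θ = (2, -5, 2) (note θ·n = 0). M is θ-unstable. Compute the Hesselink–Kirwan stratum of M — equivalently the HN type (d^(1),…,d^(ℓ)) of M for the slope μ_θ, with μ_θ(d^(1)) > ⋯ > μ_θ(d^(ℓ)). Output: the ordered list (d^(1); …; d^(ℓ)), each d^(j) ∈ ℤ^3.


Interval decomposition of M: I[1,3], I[2,3], I[3,3]^2.
HN type (ℓ=3): μ^(1)=2; μ^(2)=-3/2; μ^(3)=-5

((0, 0, 4); (1, 1, 0); (0, 1, 0))


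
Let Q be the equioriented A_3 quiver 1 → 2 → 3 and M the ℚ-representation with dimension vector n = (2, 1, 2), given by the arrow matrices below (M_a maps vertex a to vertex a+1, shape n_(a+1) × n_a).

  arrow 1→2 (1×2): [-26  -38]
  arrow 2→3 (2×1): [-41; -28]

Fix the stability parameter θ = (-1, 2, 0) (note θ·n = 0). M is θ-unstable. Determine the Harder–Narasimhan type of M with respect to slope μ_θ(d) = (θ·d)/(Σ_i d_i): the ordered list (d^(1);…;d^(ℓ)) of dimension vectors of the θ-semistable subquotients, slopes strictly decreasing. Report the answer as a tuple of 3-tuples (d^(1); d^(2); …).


Via rank(M_{q-1}∘⋯∘M_p): M ≅ I[1,1], I[1,3], I[3,3].
μ_θ-semistable layers: μ^(1)=1; μ^(2)=0; μ^(3)=-1

((0, 1, 1); (0, 0, 1); (2, 0, 0))


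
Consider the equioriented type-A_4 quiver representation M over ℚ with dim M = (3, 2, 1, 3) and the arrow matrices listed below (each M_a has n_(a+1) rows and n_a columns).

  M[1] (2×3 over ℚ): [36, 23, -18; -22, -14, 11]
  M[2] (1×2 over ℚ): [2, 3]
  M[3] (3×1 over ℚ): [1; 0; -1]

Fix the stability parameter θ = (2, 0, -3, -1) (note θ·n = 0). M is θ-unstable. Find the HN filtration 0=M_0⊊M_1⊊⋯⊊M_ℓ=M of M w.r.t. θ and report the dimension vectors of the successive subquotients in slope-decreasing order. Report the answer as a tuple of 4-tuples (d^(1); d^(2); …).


Interval decomposition of M: I[1,1], I[1,2], I[1,4], I[4,4]^2.
HN type (ℓ=4): μ^(1)=2; μ^(2)=1; μ^(3)=-1/2; μ^(4)=-1

((1, 0, 0, 0); (1, 1, 0, 0); (1, 1, 1, 1); (0, 0, 0, 2))


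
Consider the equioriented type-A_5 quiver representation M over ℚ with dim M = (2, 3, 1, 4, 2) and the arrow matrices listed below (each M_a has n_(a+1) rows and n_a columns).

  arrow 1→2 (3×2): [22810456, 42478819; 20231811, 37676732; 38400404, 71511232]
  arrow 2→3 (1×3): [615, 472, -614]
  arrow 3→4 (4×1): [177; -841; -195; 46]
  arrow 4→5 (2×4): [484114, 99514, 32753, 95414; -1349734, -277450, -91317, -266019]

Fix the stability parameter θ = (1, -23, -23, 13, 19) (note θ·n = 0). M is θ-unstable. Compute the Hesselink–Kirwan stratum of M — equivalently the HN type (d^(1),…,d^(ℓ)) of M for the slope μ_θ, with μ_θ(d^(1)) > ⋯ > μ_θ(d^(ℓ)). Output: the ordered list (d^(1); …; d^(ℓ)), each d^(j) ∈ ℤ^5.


Interval decomposition of M: I[1,2], I[1,5], I[2,2], I[4,4]^2, I[4,5].
HN type (ℓ=5): μ^(1)=19; μ^(2)=13; μ^(3)=-11; μ^(4)=-15; μ^(5)=-23

((0, 0, 0, 0, 2); (0, 0, 0, 4, 0); (1, 1, 0, 0, 0); (1, 1, 1, 0, 0); (0, 1, 0, 0, 0))


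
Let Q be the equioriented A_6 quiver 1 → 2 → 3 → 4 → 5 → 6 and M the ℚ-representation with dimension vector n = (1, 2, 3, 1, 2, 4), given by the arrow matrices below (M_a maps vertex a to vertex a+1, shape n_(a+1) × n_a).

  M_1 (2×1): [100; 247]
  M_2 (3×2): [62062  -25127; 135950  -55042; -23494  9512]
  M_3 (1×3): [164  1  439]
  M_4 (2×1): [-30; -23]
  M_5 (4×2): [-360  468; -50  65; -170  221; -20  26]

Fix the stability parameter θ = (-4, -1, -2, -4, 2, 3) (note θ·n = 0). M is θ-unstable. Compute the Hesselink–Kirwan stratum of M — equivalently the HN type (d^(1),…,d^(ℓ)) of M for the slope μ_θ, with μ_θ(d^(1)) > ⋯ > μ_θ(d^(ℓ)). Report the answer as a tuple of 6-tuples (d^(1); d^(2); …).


Via rank(M_{q-1}∘⋯∘M_p): M ≅ I[1,6], I[2,3], I[3,3], I[5,5], I[6,6]^3.
μ_θ-semistable layers: μ^(1)=3; μ^(2)=2; μ^(3)=-3/2; μ^(4)=-2; μ^(5)=-7/3; μ^(6)=-4

((0, 0, 0, 0, 0, 4); (0, 0, 0, 0, 2, 0); (0, 1, 1, 0, 0, 0); (0, 0, 1, 0, 0, 0); (0, 1, 1, 1, 0, 0); (1, 0, 0, 0, 0, 0))


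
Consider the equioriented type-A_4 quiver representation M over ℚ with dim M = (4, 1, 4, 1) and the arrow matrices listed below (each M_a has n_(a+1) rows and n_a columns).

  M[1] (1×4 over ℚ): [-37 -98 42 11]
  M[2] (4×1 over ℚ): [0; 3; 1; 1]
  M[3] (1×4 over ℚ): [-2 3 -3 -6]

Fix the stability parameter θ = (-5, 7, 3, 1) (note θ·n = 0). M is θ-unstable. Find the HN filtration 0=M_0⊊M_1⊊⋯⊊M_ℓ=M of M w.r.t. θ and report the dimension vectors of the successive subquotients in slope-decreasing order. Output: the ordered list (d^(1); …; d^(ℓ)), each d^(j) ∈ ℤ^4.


Via rank(M_{q-1}∘⋯∘M_p): M ≅ I[1,1]^3, I[1,3], I[3,3]^2, I[3,4].
μ_θ-semistable layers: μ^(1)=5; μ^(2)=3; μ^(3)=2; μ^(4)=-5

((0, 1, 1, 0); (0, 0, 2, 0); (0, 0, 1, 1); (4, 0, 0, 0))


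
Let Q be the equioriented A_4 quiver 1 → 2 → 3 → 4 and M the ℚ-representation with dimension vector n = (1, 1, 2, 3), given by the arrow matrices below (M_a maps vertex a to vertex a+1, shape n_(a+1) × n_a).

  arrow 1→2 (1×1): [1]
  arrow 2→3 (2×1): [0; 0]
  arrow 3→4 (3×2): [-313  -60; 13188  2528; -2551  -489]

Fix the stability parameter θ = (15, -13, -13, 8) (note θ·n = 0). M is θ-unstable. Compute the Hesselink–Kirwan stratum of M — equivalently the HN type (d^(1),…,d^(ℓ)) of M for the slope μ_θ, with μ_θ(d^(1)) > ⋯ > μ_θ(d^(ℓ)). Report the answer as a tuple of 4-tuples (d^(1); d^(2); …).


Interval decomposition of M: I[1,2], I[3,4]^2, I[4,4].
HN type (ℓ=3): μ^(1)=8; μ^(2)=1; μ^(3)=-13

((0, 0, 0, 3); (1, 1, 0, 0); (0, 0, 2, 0))


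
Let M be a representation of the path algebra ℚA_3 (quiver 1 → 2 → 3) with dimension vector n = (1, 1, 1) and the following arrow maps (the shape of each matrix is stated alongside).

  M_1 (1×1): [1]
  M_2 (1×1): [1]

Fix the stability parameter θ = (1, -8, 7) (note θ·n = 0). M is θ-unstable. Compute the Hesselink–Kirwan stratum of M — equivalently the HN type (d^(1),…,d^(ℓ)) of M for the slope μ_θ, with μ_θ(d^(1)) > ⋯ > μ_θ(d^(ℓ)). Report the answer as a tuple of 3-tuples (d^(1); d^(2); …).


Interval decomposition of M: I[1,3].
HN type (ℓ=2): μ^(1)=7; μ^(2)=-7/2

((0, 0, 1); (1, 1, 0))


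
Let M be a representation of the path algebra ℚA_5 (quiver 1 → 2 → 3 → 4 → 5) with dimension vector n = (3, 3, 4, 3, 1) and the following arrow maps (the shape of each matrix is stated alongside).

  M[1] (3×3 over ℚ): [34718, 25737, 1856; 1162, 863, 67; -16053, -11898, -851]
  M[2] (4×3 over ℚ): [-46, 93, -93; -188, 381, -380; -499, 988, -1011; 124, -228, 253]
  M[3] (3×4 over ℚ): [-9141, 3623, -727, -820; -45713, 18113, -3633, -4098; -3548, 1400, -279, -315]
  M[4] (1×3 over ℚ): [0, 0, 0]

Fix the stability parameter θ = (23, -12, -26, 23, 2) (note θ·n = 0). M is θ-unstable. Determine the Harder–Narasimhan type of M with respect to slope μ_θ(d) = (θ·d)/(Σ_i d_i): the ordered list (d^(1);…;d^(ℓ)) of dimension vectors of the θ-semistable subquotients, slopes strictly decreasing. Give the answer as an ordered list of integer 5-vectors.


Interval decomposition of M: I[1,3], I[1,4]^2, I[3,4], I[5,5].
HN type (ℓ=4): μ^(1)=23; μ^(2)=2; μ^(3)=-5; μ^(4)=-26

((0, 0, 0, 3, 0); (0, 0, 0, 0, 1); (3, 3, 3, 0, 0); (0, 0, 1, 0, 0))


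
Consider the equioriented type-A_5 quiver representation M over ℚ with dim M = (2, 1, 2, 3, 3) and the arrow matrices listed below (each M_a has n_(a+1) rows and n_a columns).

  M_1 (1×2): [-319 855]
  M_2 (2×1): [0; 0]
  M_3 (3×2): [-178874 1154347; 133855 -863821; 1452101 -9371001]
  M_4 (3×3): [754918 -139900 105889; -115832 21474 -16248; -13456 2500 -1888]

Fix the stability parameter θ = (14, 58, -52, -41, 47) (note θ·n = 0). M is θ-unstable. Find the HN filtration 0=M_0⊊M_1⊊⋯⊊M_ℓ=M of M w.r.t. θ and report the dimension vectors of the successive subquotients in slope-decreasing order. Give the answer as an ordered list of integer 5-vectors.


Interval decomposition of M: I[1,1], I[1,2], I[3,4], I[3,5], I[4,5], I[5,5].
HN type (ℓ=5): μ^(1)=58; μ^(2)=47; μ^(3)=14; μ^(4)=-41; μ^(5)=-52

((0, 1, 0, 0, 0); (0, 0, 0, 0, 3); (2, 0, 0, 0, 0); (0, 0, 0, 3, 0); (0, 0, 2, 0, 0))


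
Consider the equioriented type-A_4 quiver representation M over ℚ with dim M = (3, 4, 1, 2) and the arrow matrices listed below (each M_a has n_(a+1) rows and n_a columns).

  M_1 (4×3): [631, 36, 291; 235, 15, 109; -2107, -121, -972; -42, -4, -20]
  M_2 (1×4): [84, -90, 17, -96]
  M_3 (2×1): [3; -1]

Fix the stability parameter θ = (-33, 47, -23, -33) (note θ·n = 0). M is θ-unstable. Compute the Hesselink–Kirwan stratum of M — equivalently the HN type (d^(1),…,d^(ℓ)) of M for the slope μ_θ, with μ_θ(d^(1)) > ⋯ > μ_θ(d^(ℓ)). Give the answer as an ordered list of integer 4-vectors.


Barcode: M ≅ I[1,2]^2, I[1,4], I[2,2], I[4,4]. HN layers by μ_θ (3 steps, strictly decreasing):
  μ^(1)=47; μ^(2)=-3; μ^(3)=-33

((0, 3, 0, 0); (0, 1, 1, 1); (3, 0, 0, 1))


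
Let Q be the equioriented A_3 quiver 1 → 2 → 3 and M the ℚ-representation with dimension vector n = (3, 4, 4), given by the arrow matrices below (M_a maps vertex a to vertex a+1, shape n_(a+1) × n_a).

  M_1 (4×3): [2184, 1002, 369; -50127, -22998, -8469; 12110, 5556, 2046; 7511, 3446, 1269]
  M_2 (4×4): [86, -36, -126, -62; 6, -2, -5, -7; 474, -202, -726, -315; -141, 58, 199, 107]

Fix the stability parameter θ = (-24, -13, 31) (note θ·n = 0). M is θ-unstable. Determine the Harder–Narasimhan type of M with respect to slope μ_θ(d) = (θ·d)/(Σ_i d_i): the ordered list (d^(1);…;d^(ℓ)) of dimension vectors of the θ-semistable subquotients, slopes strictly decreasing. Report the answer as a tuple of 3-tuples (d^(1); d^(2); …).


Via rank(M_{q-1}∘⋯∘M_p): M ≅ I[1,1], I[1,3]^2, I[2,2], I[2,3], I[3,3].
μ_θ-semistable layers: μ^(1)=31; μ^(2)=-13; μ^(3)=-24

((0, 0, 4); (0, 4, 0); (3, 0, 0))


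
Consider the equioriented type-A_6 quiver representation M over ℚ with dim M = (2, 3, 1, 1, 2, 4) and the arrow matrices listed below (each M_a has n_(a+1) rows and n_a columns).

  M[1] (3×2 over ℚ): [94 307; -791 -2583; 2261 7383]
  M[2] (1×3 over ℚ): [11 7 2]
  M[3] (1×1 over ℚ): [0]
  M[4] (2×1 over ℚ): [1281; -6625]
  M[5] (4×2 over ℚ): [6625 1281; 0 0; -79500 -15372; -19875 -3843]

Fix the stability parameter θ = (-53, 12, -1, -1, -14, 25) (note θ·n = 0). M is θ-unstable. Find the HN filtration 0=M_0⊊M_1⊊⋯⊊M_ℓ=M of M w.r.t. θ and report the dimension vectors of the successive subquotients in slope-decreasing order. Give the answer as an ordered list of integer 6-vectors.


Interval decomposition of M: I[1,2], I[1,3], I[2,2], I[4,5], I[5,6], I[6,6]^3.
HN type (ℓ=6): μ^(1)=25; μ^(2)=12; μ^(3)=11/2; μ^(4)=-15/2; μ^(5)=-14; μ^(6)=-53

((0, 0, 0, 0, 0, 4); (0, 2, 0, 0, 0, 0); (0, 1, 1, 0, 0, 0); (0, 0, 0, 1, 1, 0); (0, 0, 0, 0, 1, 0); (2, 0, 0, 0, 0, 0))


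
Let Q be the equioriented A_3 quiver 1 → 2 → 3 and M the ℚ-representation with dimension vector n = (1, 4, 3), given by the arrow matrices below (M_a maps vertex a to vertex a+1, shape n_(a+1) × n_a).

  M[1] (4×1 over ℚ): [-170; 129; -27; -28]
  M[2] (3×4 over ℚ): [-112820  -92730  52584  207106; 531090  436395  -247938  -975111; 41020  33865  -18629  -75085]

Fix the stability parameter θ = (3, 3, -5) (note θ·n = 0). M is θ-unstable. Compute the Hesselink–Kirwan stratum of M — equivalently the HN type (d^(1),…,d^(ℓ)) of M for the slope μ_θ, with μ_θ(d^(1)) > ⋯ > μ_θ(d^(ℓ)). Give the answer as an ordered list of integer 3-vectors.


Interval decomposition of M: I[1,3], I[2,2]^2, I[2,3], I[3,3].
HN type (ℓ=4): μ^(1)=3; μ^(2)=1/3; μ^(3)=-1; μ^(4)=-5

((0, 2, 0); (1, 1, 1); (0, 1, 1); (0, 0, 1))


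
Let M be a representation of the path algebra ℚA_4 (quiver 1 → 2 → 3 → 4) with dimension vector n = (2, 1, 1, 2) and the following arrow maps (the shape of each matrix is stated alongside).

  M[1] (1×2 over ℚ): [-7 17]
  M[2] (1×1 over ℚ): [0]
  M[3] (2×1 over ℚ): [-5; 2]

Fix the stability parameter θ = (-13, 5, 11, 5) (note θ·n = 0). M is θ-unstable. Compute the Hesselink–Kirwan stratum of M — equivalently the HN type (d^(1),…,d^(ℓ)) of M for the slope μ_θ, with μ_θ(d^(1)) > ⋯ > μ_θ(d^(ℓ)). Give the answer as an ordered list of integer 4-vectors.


Interval decomposition of M: I[1,1], I[1,2], I[3,4], I[4,4].
HN type (ℓ=3): μ^(1)=8; μ^(2)=5; μ^(3)=-13

((0, 0, 1, 1); (0, 1, 0, 1); (2, 0, 0, 0))


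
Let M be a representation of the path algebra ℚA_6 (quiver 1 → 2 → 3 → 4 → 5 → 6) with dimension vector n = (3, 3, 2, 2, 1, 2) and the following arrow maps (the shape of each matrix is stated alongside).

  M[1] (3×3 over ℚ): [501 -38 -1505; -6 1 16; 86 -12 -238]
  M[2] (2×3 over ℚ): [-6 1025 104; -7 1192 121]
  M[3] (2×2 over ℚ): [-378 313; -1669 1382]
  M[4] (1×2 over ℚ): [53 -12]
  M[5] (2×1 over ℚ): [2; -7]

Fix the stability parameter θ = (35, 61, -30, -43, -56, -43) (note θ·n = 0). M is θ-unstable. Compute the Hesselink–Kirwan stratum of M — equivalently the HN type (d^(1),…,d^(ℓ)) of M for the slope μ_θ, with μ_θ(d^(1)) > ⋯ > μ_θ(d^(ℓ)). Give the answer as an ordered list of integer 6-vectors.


Via rank(M_{q-1}∘⋯∘M_p): M ≅ I[1,1], I[1,4], I[1,6], I[2,2], I[6,6].
μ_θ-semistable layers: μ^(1)=61; μ^(2)=35; μ^(3)=23/4; μ^(4)=-38/3; μ^(5)=-43

((0, 1, 0, 0, 0, 0); (1, 0, 0, 0, 0, 0); (1, 1, 1, 1, 0, 0); (1, 1, 1, 1, 1, 1); (0, 0, 0, 0, 0, 1))


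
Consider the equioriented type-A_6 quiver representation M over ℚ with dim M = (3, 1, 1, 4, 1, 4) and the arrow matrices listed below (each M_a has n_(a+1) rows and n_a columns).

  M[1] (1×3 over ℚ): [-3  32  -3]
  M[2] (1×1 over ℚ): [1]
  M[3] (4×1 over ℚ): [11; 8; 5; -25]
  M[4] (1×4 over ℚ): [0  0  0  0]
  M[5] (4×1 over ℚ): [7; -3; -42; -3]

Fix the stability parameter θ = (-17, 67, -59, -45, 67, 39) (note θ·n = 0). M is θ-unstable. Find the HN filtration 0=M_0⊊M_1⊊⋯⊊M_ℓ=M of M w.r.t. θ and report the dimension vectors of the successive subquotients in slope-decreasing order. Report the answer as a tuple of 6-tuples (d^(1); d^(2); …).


Via rank(M_{q-1}∘⋯∘M_p): M ≅ I[1,1]^2, I[1,4], I[4,4]^3, I[5,6], I[6,6]^3.
μ_θ-semistable layers: μ^(1)=53; μ^(2)=39; μ^(3)=-37/3; μ^(4)=-17; μ^(5)=-45

((0, 0, 0, 0, 1, 1); (0, 0, 0, 0, 0, 3); (0, 1, 1, 1, 0, 0); (3, 0, 0, 0, 0, 0); (0, 0, 0, 3, 0, 0))


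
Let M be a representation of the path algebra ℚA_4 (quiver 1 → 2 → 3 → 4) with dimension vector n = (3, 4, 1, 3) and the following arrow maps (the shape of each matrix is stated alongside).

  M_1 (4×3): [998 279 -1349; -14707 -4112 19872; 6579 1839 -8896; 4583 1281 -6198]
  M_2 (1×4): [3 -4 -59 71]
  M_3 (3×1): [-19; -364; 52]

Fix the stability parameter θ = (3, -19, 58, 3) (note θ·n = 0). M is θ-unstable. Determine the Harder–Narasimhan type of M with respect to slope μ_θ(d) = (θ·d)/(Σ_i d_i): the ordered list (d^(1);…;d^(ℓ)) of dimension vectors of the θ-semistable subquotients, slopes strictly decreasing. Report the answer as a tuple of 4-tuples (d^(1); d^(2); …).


Interval decomposition of M: I[1,2]^2, I[1,4], I[2,2], I[4,4]^2.
HN type (ℓ=4): μ^(1)=61/2; μ^(2)=3; μ^(3)=-8; μ^(4)=-19

((0, 0, 1, 1); (0, 0, 0, 2); (3, 3, 0, 0); (0, 1, 0, 0))


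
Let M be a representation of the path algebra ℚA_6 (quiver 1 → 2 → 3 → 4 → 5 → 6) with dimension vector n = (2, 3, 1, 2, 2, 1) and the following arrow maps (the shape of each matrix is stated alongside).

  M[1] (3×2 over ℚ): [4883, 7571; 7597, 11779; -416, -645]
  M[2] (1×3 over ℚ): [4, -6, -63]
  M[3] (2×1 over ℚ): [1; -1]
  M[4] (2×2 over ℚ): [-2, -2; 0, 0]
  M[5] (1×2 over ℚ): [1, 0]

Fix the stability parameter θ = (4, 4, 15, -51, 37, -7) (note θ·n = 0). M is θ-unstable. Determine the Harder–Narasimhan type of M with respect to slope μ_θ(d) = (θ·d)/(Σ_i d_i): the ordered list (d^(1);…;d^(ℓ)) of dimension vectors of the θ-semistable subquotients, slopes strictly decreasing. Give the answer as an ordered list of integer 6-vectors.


Barcode: M ≅ I[1,2], I[1,4], I[2,2], I[4,6], I[5,5]. HN layers by μ_θ (5 steps, strictly decreasing):
  μ^(1)=37; μ^(2)=15; μ^(3)=4; μ^(4)=-7; μ^(5)=-51

((0, 0, 0, 0, 1, 0); (0, 0, 0, 0, 1, 1); (1, 2, 0, 0, 0, 0); (1, 1, 1, 1, 0, 0); (0, 0, 0, 1, 0, 0))


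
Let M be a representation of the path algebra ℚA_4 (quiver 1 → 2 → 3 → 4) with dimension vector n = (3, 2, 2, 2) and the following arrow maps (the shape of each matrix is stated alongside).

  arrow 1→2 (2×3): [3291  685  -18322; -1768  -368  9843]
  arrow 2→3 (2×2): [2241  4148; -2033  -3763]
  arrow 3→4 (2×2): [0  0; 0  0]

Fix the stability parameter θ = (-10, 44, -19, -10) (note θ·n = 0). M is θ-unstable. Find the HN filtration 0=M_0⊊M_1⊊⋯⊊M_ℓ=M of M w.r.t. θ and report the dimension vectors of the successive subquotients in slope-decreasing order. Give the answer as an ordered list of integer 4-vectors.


Interval decomposition of M: I[1,1], I[1,3]^2, I[4,4]^2.
HN type (ℓ=2): μ^(1)=25/2; μ^(2)=-10

((0, 2, 2, 0); (3, 0, 0, 2))


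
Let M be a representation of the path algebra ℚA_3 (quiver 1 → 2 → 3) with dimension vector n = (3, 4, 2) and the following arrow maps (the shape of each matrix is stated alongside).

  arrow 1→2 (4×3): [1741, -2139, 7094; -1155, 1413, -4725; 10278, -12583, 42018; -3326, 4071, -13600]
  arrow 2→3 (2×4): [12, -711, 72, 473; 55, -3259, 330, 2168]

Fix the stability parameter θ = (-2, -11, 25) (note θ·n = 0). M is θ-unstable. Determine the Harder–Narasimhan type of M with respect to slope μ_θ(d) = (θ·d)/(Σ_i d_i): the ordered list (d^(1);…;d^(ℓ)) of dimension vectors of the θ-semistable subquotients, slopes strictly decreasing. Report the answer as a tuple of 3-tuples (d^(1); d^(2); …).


Interval decomposition of M: I[1,2], I[1,3]^2, I[2,2].
HN type (ℓ=3): μ^(1)=25; μ^(2)=-13/2; μ^(3)=-11

((0, 0, 2); (3, 3, 0); (0, 1, 0))


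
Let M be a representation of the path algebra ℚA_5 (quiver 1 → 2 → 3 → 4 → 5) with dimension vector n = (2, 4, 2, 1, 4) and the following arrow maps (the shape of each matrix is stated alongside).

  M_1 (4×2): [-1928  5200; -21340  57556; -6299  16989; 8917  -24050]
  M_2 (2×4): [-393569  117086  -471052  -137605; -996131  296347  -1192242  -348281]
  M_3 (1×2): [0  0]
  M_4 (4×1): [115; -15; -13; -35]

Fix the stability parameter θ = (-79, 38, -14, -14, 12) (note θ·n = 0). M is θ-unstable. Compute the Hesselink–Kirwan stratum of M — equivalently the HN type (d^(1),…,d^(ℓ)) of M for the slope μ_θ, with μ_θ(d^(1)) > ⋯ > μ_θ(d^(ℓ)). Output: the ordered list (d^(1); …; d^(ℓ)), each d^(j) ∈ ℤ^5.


Via rank(M_{q-1}∘⋯∘M_p): M ≅ I[1,3]^2, I[2,2]^2, I[4,5], I[5,5]^3.
μ_θ-semistable layers: μ^(1)=38; μ^(2)=12; μ^(3)=-14; μ^(4)=-79

((0, 2, 0, 0, 0); (0, 2, 2, 0, 4); (0, 0, 0, 1, 0); (2, 0, 0, 0, 0))


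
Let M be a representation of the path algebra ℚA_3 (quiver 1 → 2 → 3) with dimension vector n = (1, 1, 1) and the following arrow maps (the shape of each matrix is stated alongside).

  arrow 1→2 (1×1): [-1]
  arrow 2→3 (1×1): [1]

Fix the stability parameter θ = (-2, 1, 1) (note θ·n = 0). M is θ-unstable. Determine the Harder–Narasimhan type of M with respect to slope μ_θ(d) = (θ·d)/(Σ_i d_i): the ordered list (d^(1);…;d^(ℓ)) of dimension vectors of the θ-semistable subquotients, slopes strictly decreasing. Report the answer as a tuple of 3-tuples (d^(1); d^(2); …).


Barcode: M ≅ I[1,3]. HN layers by μ_θ (2 steps, strictly decreasing):
  μ^(1)=1; μ^(2)=-2

((0, 1, 1); (1, 0, 0))


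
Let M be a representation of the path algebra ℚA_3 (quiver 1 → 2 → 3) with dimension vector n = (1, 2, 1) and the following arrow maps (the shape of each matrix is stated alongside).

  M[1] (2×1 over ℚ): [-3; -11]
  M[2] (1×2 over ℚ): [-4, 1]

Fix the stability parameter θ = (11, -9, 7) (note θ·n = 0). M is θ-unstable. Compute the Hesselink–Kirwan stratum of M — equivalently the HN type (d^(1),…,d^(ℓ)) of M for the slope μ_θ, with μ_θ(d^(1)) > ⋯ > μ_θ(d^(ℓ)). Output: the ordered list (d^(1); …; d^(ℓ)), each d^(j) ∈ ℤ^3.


Barcode: M ≅ I[1,3], I[2,2]. HN layers by μ_θ (3 steps, strictly decreasing):
  μ^(1)=7; μ^(2)=1; μ^(3)=-9

((0, 0, 1); (1, 1, 0); (0, 1, 0))


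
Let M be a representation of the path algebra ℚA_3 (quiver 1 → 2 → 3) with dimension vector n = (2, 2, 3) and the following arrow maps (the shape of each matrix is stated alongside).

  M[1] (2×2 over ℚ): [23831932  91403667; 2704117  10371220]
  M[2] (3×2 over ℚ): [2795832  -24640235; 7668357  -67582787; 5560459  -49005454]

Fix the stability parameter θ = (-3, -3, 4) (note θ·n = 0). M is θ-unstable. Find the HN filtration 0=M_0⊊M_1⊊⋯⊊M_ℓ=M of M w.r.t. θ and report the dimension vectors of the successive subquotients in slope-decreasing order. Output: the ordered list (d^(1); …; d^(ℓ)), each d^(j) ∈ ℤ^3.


Interval decomposition of M: I[1,3]^2, I[3,3].
HN type (ℓ=2): μ^(1)=4; μ^(2)=-3

((0, 0, 3); (2, 2, 0))


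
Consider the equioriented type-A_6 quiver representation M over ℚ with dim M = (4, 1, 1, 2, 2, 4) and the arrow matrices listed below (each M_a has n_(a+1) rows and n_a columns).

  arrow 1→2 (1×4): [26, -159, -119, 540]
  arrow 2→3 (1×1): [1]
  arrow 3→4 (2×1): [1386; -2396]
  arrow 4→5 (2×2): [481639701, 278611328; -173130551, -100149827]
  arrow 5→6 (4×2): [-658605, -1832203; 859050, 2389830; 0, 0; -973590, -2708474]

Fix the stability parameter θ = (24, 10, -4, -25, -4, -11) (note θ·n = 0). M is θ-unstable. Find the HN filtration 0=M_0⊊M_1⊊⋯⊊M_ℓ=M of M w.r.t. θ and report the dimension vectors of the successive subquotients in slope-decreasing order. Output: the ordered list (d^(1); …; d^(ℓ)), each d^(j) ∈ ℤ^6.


Via rank(M_{q-1}∘⋯∘M_p): M ≅ I[1,1]^3, I[1,6], I[4,5], I[6,6]^3.
μ_θ-semistable layers: μ^(1)=24; μ^(2)=-5/3; μ^(3)=-4; μ^(4)=-11; μ^(5)=-25

((3, 0, 0, 0, 0, 0); (1, 1, 1, 1, 1, 1); (0, 0, 0, 0, 1, 0); (0, 0, 0, 0, 0, 3); (0, 0, 0, 1, 0, 0))


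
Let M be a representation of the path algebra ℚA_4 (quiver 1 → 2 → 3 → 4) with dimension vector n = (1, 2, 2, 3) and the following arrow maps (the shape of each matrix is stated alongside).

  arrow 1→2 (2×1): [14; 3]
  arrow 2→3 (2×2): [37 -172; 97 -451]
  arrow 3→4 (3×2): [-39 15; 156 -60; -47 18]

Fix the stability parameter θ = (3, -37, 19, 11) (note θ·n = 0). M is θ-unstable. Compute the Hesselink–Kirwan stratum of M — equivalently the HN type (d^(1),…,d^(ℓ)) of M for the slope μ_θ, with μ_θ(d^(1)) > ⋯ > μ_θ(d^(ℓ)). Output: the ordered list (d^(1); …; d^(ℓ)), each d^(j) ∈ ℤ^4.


Barcode: M ≅ I[1,4], I[2,4], I[4,4]. HN layers by μ_θ (4 steps, strictly decreasing):
  μ^(1)=15; μ^(2)=11; μ^(3)=-17; μ^(4)=-37

((0, 0, 2, 2); (0, 0, 0, 1); (1, 1, 0, 0); (0, 1, 0, 0))


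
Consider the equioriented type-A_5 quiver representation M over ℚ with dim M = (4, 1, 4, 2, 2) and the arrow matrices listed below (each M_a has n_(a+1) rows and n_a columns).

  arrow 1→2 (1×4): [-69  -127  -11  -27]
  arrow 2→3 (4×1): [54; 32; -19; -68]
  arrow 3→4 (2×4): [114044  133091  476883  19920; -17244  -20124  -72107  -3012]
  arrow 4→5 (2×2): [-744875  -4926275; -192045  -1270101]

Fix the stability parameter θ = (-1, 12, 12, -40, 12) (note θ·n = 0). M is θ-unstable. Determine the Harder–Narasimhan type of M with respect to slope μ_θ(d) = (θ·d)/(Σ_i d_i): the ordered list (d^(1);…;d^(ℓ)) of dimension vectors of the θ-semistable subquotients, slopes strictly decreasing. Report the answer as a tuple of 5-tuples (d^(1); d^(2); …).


Via rank(M_{q-1}∘⋯∘M_p): M ≅ I[1,1]^3, I[1,4], I[3,3]^2, I[3,5], I[5,5].
μ_θ-semistable layers: μ^(1)=12; μ^(2)=-1; μ^(3)=-17/4; μ^(4)=-14

((0, 0, 2, 0, 2); (3, 0, 0, 0, 0); (1, 1, 1, 1, 0); (0, 0, 1, 1, 0))


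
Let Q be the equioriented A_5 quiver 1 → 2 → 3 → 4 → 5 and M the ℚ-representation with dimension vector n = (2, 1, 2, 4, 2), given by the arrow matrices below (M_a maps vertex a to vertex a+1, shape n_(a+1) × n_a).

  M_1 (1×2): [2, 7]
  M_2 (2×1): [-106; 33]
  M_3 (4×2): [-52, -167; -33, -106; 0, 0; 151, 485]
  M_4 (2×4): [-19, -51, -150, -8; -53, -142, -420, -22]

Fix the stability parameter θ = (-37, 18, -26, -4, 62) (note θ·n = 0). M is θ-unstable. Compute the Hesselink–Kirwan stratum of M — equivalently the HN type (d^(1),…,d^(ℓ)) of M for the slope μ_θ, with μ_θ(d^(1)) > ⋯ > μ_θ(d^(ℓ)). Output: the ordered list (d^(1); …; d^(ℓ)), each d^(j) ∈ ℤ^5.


Barcode: M ≅ I[1,1], I[1,5], I[3,5], I[4,4]^2. HN layers by μ_θ (4 steps, strictly decreasing):
  μ^(1)=62; μ^(2)=-4; μ^(3)=-26; μ^(4)=-37

((0, 0, 0, 0, 2); (0, 1, 1, 4, 0); (0, 0, 1, 0, 0); (2, 0, 0, 0, 0))


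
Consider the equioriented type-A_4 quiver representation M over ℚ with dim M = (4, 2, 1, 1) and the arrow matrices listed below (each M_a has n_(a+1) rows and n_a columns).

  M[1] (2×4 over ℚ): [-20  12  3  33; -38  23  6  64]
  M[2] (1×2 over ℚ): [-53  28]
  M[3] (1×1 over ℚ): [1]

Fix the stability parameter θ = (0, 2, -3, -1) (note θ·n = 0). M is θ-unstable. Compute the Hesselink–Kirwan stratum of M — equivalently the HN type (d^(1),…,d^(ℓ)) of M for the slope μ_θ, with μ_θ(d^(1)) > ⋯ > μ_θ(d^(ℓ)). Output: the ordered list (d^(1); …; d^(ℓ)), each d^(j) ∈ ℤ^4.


Interval decomposition of M: I[1,1]^2, I[1,2], I[1,4].
HN type (ℓ=3): μ^(1)=2; μ^(2)=0; μ^(3)=-1/2

((0, 1, 0, 0); (3, 0, 0, 0); (1, 1, 1, 1))


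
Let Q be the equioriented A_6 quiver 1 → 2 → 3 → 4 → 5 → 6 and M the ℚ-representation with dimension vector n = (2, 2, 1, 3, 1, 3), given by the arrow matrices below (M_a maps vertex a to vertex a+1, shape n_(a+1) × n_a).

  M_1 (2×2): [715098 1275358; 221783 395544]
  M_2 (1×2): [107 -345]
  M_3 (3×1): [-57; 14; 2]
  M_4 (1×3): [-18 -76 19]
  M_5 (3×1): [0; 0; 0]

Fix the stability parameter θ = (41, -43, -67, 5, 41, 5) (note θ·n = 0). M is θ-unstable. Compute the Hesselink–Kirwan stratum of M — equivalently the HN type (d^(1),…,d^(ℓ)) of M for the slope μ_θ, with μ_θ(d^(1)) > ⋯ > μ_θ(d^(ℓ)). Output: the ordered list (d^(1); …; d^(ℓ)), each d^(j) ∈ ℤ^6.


Interval decomposition of M: I[1,2], I[1,4], I[4,4], I[4,5], I[6,6]^3.
HN type (ℓ=4): μ^(1)=41; μ^(2)=5; μ^(3)=-1; μ^(4)=-23

((0, 0, 0, 0, 1, 0); (0, 0, 0, 3, 0, 3); (1, 1, 0, 0, 0, 0); (1, 1, 1, 0, 0, 0))


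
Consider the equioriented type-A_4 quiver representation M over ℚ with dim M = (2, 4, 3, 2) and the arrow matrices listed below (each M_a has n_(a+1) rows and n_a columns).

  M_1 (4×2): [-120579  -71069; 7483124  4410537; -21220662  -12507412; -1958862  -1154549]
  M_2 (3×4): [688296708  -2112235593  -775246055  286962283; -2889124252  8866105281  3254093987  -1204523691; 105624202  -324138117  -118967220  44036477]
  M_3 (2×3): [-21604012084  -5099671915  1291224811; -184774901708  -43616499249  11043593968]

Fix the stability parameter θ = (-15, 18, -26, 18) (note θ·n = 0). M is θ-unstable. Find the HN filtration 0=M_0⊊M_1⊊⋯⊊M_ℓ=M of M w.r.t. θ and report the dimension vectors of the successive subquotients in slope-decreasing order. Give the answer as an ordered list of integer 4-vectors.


Via rank(M_{q-1}∘⋯∘M_p): M ≅ I[1,2]^2, I[2,4]^2, I[3,3].
μ_θ-semistable layers: μ^(1)=18; μ^(2)=-4; μ^(3)=-15; μ^(4)=-26

((0, 2, 0, 2); (0, 2, 2, 0); (2, 0, 0, 0); (0, 0, 1, 0))


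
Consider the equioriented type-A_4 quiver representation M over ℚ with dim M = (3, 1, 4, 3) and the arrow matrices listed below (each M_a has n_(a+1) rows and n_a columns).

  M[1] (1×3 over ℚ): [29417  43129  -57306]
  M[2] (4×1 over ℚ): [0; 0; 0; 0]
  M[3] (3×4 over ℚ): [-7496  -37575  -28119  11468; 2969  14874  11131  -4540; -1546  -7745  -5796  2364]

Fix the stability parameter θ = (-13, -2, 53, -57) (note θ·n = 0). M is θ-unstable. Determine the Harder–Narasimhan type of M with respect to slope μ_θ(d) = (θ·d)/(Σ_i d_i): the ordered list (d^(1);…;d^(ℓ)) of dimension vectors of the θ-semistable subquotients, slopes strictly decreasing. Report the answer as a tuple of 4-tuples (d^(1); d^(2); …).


Via rank(M_{q-1}∘⋯∘M_p): M ≅ I[1,1]^2, I[1,2], I[3,3], I[3,4]^3.
μ_θ-semistable layers: μ^(1)=53; μ^(2)=-2; μ^(3)=-13

((0, 0, 1, 0); (0, 1, 3, 3); (3, 0, 0, 0))


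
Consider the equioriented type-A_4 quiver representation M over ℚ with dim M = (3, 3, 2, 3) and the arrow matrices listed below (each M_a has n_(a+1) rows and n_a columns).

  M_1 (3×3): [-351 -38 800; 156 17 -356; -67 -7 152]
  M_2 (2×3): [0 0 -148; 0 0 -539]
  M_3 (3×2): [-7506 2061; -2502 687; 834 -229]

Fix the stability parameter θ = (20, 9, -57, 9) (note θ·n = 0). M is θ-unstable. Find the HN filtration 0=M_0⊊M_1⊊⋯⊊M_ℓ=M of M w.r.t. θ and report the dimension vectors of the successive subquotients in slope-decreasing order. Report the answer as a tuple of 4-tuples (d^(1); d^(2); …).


Interval decomposition of M: I[1,2]^2, I[1,4], I[3,3], I[4,4]^2.
HN type (ℓ=4): μ^(1)=29/2; μ^(2)=9; μ^(3)=-28/3; μ^(4)=-57

((2, 2, 0, 0); (0, 0, 0, 3); (1, 1, 1, 0); (0, 0, 1, 0))


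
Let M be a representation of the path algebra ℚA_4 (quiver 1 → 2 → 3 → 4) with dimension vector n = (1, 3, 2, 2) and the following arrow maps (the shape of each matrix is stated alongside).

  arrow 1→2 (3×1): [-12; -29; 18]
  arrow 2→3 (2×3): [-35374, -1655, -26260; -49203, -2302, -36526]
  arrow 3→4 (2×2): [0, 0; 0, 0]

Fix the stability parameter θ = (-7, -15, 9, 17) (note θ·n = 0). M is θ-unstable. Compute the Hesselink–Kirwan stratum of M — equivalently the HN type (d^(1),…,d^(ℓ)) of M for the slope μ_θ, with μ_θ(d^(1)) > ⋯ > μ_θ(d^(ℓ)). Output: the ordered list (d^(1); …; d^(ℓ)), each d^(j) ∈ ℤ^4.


Via rank(M_{q-1}∘⋯∘M_p): M ≅ I[1,3], I[2,2], I[2,3], I[4,4]^2.
μ_θ-semistable layers: μ^(1)=17; μ^(2)=9; μ^(3)=-11; μ^(4)=-15

((0, 0, 0, 2); (0, 0, 2, 0); (1, 1, 0, 0); (0, 2, 0, 0))


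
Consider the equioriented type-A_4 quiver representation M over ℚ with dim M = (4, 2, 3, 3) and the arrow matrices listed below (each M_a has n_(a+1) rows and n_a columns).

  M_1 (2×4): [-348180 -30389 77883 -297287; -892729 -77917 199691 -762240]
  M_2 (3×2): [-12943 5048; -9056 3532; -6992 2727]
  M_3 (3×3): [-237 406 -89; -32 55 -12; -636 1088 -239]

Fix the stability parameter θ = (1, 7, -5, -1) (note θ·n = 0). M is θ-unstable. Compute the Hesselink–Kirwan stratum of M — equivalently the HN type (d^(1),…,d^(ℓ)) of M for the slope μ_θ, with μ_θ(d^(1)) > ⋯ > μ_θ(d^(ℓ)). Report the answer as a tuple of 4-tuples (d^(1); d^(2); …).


Barcode: M ≅ I[1,1]^2, I[1,4]^2, I[3,4]. HN layers by μ_θ (4 steps, strictly decreasing):
  μ^(1)=1; μ^(2)=1/2; μ^(3)=-1; μ^(4)=-5

((2, 0, 0, 0); (2, 2, 2, 2); (0, 0, 0, 1); (0, 0, 1, 0))


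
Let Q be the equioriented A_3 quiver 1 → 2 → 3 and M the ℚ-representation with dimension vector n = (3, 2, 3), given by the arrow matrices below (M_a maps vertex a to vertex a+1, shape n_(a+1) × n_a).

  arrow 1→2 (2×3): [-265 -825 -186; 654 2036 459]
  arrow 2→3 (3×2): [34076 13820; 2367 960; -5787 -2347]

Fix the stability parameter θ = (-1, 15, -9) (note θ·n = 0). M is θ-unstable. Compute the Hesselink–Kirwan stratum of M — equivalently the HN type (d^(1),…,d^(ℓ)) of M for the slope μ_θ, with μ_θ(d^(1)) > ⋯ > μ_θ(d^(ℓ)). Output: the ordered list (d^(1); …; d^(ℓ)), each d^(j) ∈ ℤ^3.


Barcode: M ≅ I[1,1], I[1,3]^2, I[3,3]. HN layers by μ_θ (3 steps, strictly decreasing):
  μ^(1)=3; μ^(2)=-1; μ^(3)=-9

((0, 2, 2); (3, 0, 0); (0, 0, 1))


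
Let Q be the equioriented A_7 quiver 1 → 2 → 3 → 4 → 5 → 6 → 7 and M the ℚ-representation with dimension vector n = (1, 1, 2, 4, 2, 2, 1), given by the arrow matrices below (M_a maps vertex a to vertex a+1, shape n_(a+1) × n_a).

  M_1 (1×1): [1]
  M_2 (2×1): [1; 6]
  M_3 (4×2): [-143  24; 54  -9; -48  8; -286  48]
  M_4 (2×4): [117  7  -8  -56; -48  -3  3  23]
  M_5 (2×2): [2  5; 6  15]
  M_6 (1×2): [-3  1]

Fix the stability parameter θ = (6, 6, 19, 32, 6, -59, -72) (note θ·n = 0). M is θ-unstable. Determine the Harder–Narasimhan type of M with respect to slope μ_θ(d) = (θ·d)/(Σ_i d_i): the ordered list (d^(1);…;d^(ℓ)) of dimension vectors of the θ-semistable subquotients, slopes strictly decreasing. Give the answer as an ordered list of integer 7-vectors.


Via rank(M_{q-1}∘⋯∘M_p): M ≅ I[1,5], I[3,6], I[4,4]^2, I[6,7].
μ_θ-semistable layers: μ^(1)=32; μ^(2)=19; μ^(3)=6; μ^(4)=-1/2; μ^(5)=-131/2

((0, 0, 0, 2, 0, 0, 0); (0, 0, 1, 1, 1, 0, 0); (1, 1, 0, 0, 0, 0, 0); (0, 0, 1, 1, 1, 1, 0); (0, 0, 0, 0, 0, 1, 1))


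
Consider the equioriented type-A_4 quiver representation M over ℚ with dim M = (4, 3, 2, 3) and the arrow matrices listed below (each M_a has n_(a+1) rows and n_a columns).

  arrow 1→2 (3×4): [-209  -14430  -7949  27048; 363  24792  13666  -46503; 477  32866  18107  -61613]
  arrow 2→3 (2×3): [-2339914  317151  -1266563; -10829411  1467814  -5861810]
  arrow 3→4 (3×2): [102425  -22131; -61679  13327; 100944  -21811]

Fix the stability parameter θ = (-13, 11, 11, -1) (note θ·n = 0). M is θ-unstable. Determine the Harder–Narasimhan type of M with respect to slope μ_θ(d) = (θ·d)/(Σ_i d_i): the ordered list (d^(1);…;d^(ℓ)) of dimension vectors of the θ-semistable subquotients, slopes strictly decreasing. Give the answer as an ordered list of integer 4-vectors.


Barcode: M ≅ I[1,1], I[1,2], I[1,4]^2, I[4,4]. HN layers by μ_θ (4 steps, strictly decreasing):
  μ^(1)=11; μ^(2)=7; μ^(3)=-1; μ^(4)=-13

((0, 1, 0, 0); (0, 2, 2, 2); (0, 0, 0, 1); (4, 0, 0, 0))


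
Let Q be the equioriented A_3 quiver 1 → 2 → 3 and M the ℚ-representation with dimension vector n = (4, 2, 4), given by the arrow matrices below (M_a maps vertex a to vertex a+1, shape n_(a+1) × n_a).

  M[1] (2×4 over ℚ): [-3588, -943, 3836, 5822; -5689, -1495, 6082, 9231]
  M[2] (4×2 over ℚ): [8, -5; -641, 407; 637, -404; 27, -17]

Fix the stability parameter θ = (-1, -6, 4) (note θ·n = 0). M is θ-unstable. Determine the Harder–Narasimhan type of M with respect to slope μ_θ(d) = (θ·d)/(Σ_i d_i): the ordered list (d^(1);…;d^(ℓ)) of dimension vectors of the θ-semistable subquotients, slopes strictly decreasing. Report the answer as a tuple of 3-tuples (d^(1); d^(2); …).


Via rank(M_{q-1}∘⋯∘M_p): M ≅ I[1,1]^2, I[1,3]^2, I[3,3]^2.
μ_θ-semistable layers: μ^(1)=4; μ^(2)=-1; μ^(3)=-7/2

((0, 0, 4); (2, 0, 0); (2, 2, 0))


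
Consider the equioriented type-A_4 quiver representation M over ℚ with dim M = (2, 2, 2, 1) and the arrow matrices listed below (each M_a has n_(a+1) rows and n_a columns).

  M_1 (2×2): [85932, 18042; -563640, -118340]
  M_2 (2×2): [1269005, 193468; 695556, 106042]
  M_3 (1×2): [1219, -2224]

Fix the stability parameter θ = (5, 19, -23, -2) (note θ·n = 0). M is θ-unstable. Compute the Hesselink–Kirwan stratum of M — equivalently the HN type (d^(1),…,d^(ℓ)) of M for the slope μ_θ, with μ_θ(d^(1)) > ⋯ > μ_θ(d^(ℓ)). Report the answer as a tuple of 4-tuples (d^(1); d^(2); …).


Interval decomposition of M: I[1,1], I[1,4], I[2,3].
HN type (ℓ=3): μ^(1)=5; μ^(2)=-1/4; μ^(3)=-2

((1, 0, 0, 0); (1, 1, 1, 1); (0, 1, 1, 0))
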